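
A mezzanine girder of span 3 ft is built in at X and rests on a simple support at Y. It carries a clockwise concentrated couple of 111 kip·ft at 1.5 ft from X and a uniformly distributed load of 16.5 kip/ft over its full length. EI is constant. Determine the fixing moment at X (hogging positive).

M_X = 4.688 kip·ft

Choose R_Y as the redundant. The primary structure is the cantilever fixed at X.
Downward deflection at the released point Y due to the loads:
  clockwise couple 111 at a = 1.5: M₀a(2L − a)/(2EI) = 374.6/EI
  UDL 16.5: wL⁴/(8EI) = 167.1/EI
  δ_0 = 541.7/EI
Tip deflection under a unit load at Y: L³/(3EI) = 9/EI.
The prop prevents deflection at Y: R_Y = δ_0/δ_{YY} = 541.7/9 = 60.19 kip.
Moment equilibrium about X: M_X = Σ(load moments about X) − R_Y·L = 185.2 − 60.19×3 = 4.688 kip·ft.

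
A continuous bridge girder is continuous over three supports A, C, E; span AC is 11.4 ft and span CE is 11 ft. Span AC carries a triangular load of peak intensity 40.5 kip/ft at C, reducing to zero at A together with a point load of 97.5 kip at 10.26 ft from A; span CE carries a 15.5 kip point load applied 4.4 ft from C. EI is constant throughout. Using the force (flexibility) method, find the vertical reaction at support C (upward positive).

R_C = 294.4 kip

Release continuity at C by inserting a hinge; the redundant is the internal moment M_C. The primary structure is two simply-supported spans AC and CE.
Rotations at C on the released spans (each span's end-slope, ×1/EI):
  span AC: triangular load, peak 40.5: w₀L³/(45EI) = 1333/EI
  span AC: point load 97.5 at a = 10.26: Pab(L + a)/(6LEI) = 361.1/EI
  span CE: point load 15.5 at a = 4.4: Pab(L + b)/(6LEI) = 120/EI
  relative rotation θ_0 = (1695 + 120)/EI = 1815/EI
A unit hogging moment at C produces rotation L₁/(3EI) + L₂/(3EI) = 7.467/EI.
Slope continuity at C: θ_0 = M_C·7.467/EI, so M_C = 1815/7.467 = 243 kip·ft (hogging).
Span AC, ΣM about A with M_C applied at C: R_C^{AC}·11.4 = 2755 + 243, so R_C^{AC} = 263 kip and R_A = 328.4 − 263 = 65.38 kip.
Span CE, ΣM about E: R_C^{CE}·11 = 102.3 + 243, so R_C^{CE} = 31.39 kip and R_E = 15.5 − 31.39 = -15.89 kip.
R_C = 263 + 31.39 = 294.4 kip.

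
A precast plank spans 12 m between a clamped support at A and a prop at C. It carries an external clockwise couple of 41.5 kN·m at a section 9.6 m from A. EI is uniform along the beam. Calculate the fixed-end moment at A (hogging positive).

M_A = -18.26 kN·m

Take the reaction at C as the redundant and release it; the primary structure is a cantilever fixed at A.
Free-end deflection of the primary structure under the applied loading (downward +):
  clockwise couple 41.5 at a = 9.6: M₀a(2L − a)/(2EI) = 2868/EI
Flexibility coefficient — unit upward force at C: δ_{CC} = L³/(3EI) = 576/EI.
Compatibility at C: δ_0 − R_C·δ_{CC} = 0, so R_C = 2868/576 = 4.98 kN.
Moment equilibrium about A: M_A = Σ(load moments about A) − R_C·L = 41.5 − 4.98×12 = -18.26 kN·m.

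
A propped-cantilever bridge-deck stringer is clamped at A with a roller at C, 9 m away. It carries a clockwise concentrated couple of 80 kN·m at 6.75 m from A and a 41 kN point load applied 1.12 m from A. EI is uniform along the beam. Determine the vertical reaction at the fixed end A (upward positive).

Take the reaction at C as the redundant and release it; the primary structure is a cantilever fixed at A.
Free-end deflection of the primary structure under the applied loading (downward +):
  clockwise couple 80 at a = 6.75: M₀a(2L − a)/(2EI) = 3038/EI
  point load 41 at a = 1.12: Pa²(3L − a)/(6EI) = 221.8/EI
  δ_0 = 3259/EI
Tip deflection under a unit load at C: L³/(3EI) = 243/EI.
The prop prevents deflection at C: R_C = δ_0/δ_{CC} = 3259/243 = 13.41 kN.
Vertical equilibrium: R_A = ΣP − R_C = 41 − 13.41 = 27.59 kN.

R_A = 27.59 kN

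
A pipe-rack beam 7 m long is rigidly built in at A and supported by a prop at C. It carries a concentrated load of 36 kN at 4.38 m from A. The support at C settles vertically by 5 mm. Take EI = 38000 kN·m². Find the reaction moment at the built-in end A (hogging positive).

Release the roller at C. Primary structure: cantilever fixed at A.
Primary-structure tip deflection at C by superposition:
  point load 36 at a = 4.38: Pa²(3L − a)/(6EI) = 1913/EI
Tip deflection under a unit load at C: L³/(3EI) = 114.3/EI.
With EI = 38000 kN·m²: δ_0 = 0.050344 m and δ_{CC} = 0.003009 m/kN.
Compatibility — the beam at C must follow the support down by 0.005 m: δ_0 − R_C·δ_{CC} = 0.005, so R_C = (0.050344 − 0.005)/0.003009 = 15.07 kN.
Moment equilibrium about A: M_A = Σ(load moments about A) − R_C·L = 157.7 − 15.07×7 = 52.19 kN·m.

M_A = 52.19 kN·m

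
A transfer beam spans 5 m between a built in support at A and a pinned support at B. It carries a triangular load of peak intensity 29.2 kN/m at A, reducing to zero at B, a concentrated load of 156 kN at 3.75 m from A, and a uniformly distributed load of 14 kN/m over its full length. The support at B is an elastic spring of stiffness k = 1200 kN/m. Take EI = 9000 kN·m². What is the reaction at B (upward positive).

Take the reaction at B as the redundant and release it; the primary structure is a cantilever fixed at A.
Deflection at B on the released cantilever, summing each load's contribution:
  triangular load, peak 29.2 at the fixed end: w₀L⁴/(30EI) = 608.3/EI
  point load 156 at a = 3.75: Pa²(3L − a)/(6EI) = 4113/EI
  UDL 14: wL⁴/(8EI) = 1094/EI
  δ_0 = 5815/EI
Tip deflection under a unit load at B: L³/(3EI) = 41.67/EI.
With EI = 9000 kN·m²: δ_0 = 0.64615 m and δ_{BB} = 0.00463 m/kN.
Compatibility — the spring shortens by R_B/k under the reaction it provides: δ_0 − R_B·δ_{BB} = R_B/k. With 1/k = 0.000833 m/kN, R_B = δ_0 / (δ_{BB} + 1/k) = 0.64615 / (0.00463 + 0.000833) = 118.3 kN.

R_B = 118.3 kN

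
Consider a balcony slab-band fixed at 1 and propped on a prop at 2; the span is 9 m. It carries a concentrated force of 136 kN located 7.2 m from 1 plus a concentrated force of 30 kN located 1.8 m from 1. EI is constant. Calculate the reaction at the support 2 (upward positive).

R_2 = 97.42 kN

Take the reaction at 2 as the redundant and release it; the primary structure is a cantilever fixed at 1.
Free-end deflection of the primary structure under the applied loading (downward +):
  point load 136 at a = 7.2: Pa²(3L − a)/(6EI) = 23266/EI
  point load 30 at a = 1.8: Pa²(3L − a)/(6EI) = 408.2/EI
  δ_0 = 23674/EI
Tip deflection under a unit load at 2: L³/(3EI) = 243/EI.
Compatibility at 2: δ_0 − R_2·δ_{22} = 0, so R_2 = 23674/243 = 97.42 kN.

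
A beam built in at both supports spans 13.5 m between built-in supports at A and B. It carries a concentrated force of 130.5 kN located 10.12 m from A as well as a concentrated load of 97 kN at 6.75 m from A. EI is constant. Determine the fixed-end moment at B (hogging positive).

M_B = 411.6 kN·m

Release both end moments; the primary structure is a simply-supported span AB with redundants M_A and M_B.
End rotations of the released simple span under the applied load (×1/EI):
  at A: point load 130.5 at a = 10.12: Pab(L + b)/(6LEI) = 930.2/EI
  at B: point load 130.5 at a = 10.12: Pab(L + a)/(6LEI) = 1302/EI
  at A: point load 97 at a = 6.75: Pab(L + b)/(6LEI) = 1105/EI
  at B: point load 97 at a = 6.75: Pab(L + a)/(6LEI) = 1105/EI
  θ_A0 = 2035/EI,  θ_B0 = 2407/EI
Flexibility coefficients: a unit moment at one end gives L/(3EI) there and L/(6EI) at the far end, so f₁₁ = f₂₂ = 4.5/EI and f₁₂ = f₂₁ = 2.25/EI.
Compatibility — zero rotation at each built-in end:
  4.5 M_A + 2.25 M_B = 2035
  2.25 M_A + 4.5 M_B = 2407
Solving the pair gives M_A = 246.5 kN·m and M_B = 411.6 kN·m (hogging).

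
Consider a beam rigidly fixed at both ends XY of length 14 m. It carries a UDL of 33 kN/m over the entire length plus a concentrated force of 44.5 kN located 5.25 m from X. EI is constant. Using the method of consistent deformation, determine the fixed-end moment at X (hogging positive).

M_X = 630.3 kN·m

Release both end moments; the primary structure is a simply-supported span XY with redundants M_X and M_Y.
End rotations of the released simple span under the applied load (×1/EI):
  at X: UDL 33: wL³/(24EI) = 3773/EI
  at Y: UDL 33: wL³/(24EI) = 3773/EI
  at X: point load 44.5 at a = 5.25: Pab(L + b)/(6LEI) = 553.6/EI
  at Y: point load 44.5 at a = 5.25: Pab(L + a)/(6LEI) = 468.5/EI
  θ_X0 = 4327/EI,  θ_Y0 = 4241/EI
Flexibility coefficients: a unit moment at one end gives L/(3EI) there and L/(6EI) at the far end, so f₁₁ = f₂₂ = 4.667/EI and f₁₂ = f₂₁ = 2.333/EI.
Compatibility — zero rotation at each built-in end:
  4.667 M_X + 2.333 M_Y = 4327
  2.333 M_X + 4.667 M_Y = 4241
Solving the pair gives M_X = 630.3 kN·m and M_Y = 593.8 kN·m (hogging).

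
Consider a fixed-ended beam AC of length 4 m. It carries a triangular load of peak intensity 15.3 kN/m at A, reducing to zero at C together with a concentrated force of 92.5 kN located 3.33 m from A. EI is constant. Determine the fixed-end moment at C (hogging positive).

M_C = 51.11 kN·m

Release both end moments; the primary structure is a simply-supported span AC with redundants M_A and M_C.
End rotations of the released simple span under the applied load (×1/EI):
  at A: triangular load, peak 15.3: w₀L³/(45EI) = 21.76/EI
  at C: triangular load, peak 15.3: 7w₀L³/(360EI) = 19.04/EI
  at A: point load 92.5 at a = 3.33: Pab(L + b)/(6LEI) = 40.16/EI
  at C: point load 92.5 at a = 3.33: Pab(L + a)/(6LEI) = 63.03/EI
  θ_A0 = 61.92/EI,  θ_C0 = 82.07/EI
Flexibility coefficients: a unit moment at one end gives L/(3EI) there and L/(6EI) at the far end, so f₁₁ = f₂₂ = 1.333/EI and f₁₂ = f₂₁ = 0.6667/EI.
Compatibility — zero rotation at each built-in end:
  1.333 M_A + 0.6667 M_C = 61.92
  0.6667 M_A + 1.333 M_C = 82.07
Solving the pair gives M_A = 20.88 kN·m and M_C = 51.11 kN·m (hogging).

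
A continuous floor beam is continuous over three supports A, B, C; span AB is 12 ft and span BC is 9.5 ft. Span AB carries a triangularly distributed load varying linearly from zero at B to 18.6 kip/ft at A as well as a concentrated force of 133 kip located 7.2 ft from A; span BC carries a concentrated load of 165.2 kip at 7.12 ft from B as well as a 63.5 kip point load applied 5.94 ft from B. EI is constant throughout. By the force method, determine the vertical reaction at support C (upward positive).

R_C = 123.2 kip

Release continuity at B by inserting a hinge; the redundant is the internal moment M_B. The primary structure is two simply-supported spans AB and BC.
Rotations at B on the released spans (each span's end-slope, ×1/EI):
  span AB: triangular load, peak 18.6: 7w₀L³/(360EI) = 625/EI
  span AB: point load 133 at a = 7.2: Pab(L + a)/(6LEI) = 1226/EI
  span BC: point load 165.2 at a = 7.12: Pab(L + b)/(6LEI) = 583.5/EI
  span BC: point load 63.5 at a = 5.94: Pab(L + b)/(6LEI) = 307.7/EI
  relative rotation θ_0 = (1851 + 891.1)/EI = 2742/EI
A unit hogging moment at B produces rotation L₁/(3EI) + L₂/(3EI) = 7.167/EI.
Compatibility: M_B·(L₁+L₂)/(3EI) = θ_0, giving M_B = 382.6 kip·ft (hogging).
Span BC, ΣM about C: R_B^{BC}·9.5 = 619.2 + 382.6, so R_B^{BC} = 105.5 kip and R_C = 228.7 − 105.5 = 123.2 kip.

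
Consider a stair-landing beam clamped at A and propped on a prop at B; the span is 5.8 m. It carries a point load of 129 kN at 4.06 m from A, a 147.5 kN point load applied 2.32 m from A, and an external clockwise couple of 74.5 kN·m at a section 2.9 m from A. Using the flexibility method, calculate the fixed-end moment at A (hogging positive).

M_A = 257.1 kN·m

Release the roller at B. Primary structure: cantilever fixed at A.
Deflection at B on the released cantilever, summing each load's contribution:
  point load 129 at a = 4.06: Pa²(3L − a)/(6EI) = 4728/EI
  point load 147.5 at a = 2.32: Pa²(3L − a)/(6EI) = 1995/EI
  clockwise couple 74.5 at a = 2.9: M₀a(2L − a)/(2EI) = 939.8/EI
  δ_0 = 7663/EI
Flexibility coefficient — unit upward force at B: δ_{BB} = L³/(3EI) = 65.04/EI.
The prop prevents deflection at B: R_B = δ_0/δ_{BB} = 7663/65.04 = 117.8 kN.
Moment equilibrium about A: M_A = Σ(load moments about A) − R_B·L = 940.4 − 117.8×5.8 = 257.1 kN·m.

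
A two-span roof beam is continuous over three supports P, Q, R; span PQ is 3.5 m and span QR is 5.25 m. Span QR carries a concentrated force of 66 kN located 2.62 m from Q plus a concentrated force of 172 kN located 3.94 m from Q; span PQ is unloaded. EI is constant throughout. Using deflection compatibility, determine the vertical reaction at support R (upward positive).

R_R = 142.5 kN

Take M_Q as the redundant. Released structure: two simple spans PQ and QR with a hinge at Q.
Discontinuity in slope at Q on the released structure — sum the simple-span end rotations:
  span QR: point load 66 at a = 2.62: Pab(L + b)/(6LEI) = 113.8/EI
  span QR: point load 172 at a = 3.94: Pab(L + b)/(6LEI) = 184.9/EI
  relative rotation θ_0 = (0 + 298.6)/EI = 298.6/EI
A unit hogging moment at Q produces rotation L₁/(3EI) + L₂/(3EI) = 2.917/EI.
Compatibility: M_Q·(L₁+L₂)/(3EI) = θ_0, giving M_Q = 102.4 kN·m (hogging).
Span QR, ΣM about R: R_Q^{QR}·5.25 = 398.9 + 102.4, so R_Q^{QR} = 95.48 kN and R_R = 238 − 95.48 = 142.5 kN.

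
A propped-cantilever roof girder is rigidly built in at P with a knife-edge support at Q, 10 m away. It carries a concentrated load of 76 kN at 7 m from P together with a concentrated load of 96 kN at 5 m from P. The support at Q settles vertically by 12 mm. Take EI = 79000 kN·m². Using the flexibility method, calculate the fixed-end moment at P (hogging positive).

Remove the prop at Q; the released (primary) structure is a cantilever built in at P.
Deflection at Q on the released cantilever, summing each load's contribution:
  point load 76 at a = 7: Pa²(3L − a)/(6EI) = 14275/EI
  point load 96 at a = 5: Pa²(3L − a)/(6EI) = 10000/EI
  δ_0 = 24275/EI
Tip deflection under a unit load at Q: L³/(3EI) = 333.3/EI.
With EI = 79000 kN·m²: δ_0 = 0.30728 m and δ_{QQ} = 0.004219 m/kN.
Compatibility — the beam at Q must follow the support down by 0.012 m: δ_0 − R_Q·δ_{QQ} = 0.012, so R_Q = (0.30728 − 0.012)/0.004219 = 69.98 kN.
Moment equilibrium about P: M_P = Σ(load moments about P) − R_Q·L = 1012 − 69.98×10 = 312.2 kN·m.

M_P = 312.2 kN·m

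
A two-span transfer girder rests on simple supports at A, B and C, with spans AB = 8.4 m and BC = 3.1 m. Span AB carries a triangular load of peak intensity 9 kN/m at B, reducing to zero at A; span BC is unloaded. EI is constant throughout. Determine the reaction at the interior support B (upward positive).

Insert a hinge at B; M_B is the redundant, and each span becomes simply supported.
Discontinuity in slope at B on the released structure — sum the simple-span end rotations:
  span AB: triangular load, peak 9: w₀L³/(45EI) = 118.5/EI
  relative rotation θ_0 = (118.5 + 0)/EI = 118.5/EI
A unit hogging moment at B produces rotation L₁/(3EI) + L₂/(3EI) = 3.833/EI.
Slope continuity at B: θ_0 = M_B·3.833/EI, so M_B = 118.5/3.833 = 30.92 kN·m (hogging).
Span AB, ΣM about A with M_B applied at B: R_B^{AB}·8.4 = 211.7 + 30.92, so R_B^{AB} = 28.88 kN and R_A = 37.8 − 28.88 = 8.919 kN.
Span BC, ΣM about C: R_B^{BC}·3.1 = 0 + 30.92, so R_B^{BC} = 9.975 kN and R_C = 0 − 9.975 = -9.975 kN.
R_B = 28.88 + 9.975 = 38.86 kN.

R_B = 38.86 kN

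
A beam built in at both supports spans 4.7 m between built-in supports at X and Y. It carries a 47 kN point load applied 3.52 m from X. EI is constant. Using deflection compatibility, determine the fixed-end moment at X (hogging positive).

M_X = 10.43 kN·m

Release both end moments; the primary structure is a simply-supported span XY with redundants M_X and M_Y.
On the primary (simply-supported) span, the end slopes from the loading are:
  at X: point load 47 at a = 3.52: Pab(L + b)/(6LEI) = 40.71/EI
  at Y: point load 47 at a = 3.52: Pab(L + a)/(6LEI) = 56.9/EI
  θ_X0 = 40.71/EI,  θ_Y0 = 56.9/EI
Flexibility coefficients: a unit moment at one end gives L/(3EI) there and L/(6EI) at the far end, so f₁₁ = f₂₂ = 1.567/EI and f₁₂ = f₂₁ = 0.7833/EI.
Compatibility — zero rotation at each built-in end:
  1.567 M_X + 0.7833 M_Y = 40.71
  0.7833 M_X + 1.567 M_Y = 56.9
Solving the pair gives M_X = 10.43 kN·m and M_Y = 31.11 kN·m (hogging).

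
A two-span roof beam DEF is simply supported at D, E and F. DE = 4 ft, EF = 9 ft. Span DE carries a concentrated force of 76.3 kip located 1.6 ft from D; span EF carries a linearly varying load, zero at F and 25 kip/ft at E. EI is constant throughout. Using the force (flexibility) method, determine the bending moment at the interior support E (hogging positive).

Take M_E as the redundant. Released structure: two simple spans DE and EF with a hinge at E.
End slopes at the hinge E, treating each span as simply supported:
  span DE: point load 76.3 at a = 1.6: Pab(L + a)/(6LEI) = 68.36/EI
  span EF: triangular load, peak 25: w₀L³/(45EI) = 405/EI
  relative rotation θ_0 = (68.36 + 405)/EI = 473.4/EI
A unit hogging moment at E produces rotation L₁/(3EI) + L₂/(3EI) = 4.333/EI.
Compatibility: M_E·(L₁+L₂)/(3EI) = θ_0, giving M_E = 109.2 kip·ft (hogging).

M_E = 109.2 kip·ft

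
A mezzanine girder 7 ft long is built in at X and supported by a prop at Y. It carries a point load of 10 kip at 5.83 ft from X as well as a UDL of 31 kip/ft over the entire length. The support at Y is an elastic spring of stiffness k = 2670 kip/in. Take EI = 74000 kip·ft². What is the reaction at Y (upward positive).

Choose R_Y as the redundant. The primary structure is the cantilever fixed at X.
Primary-structure tip deflection at Y by superposition:
  point load 10 at a = 5.83: Pa²(3L − a)/(6EI) = 859.4/EI
  UDL 31: wL⁴/(8EI) = 9304/EI
  δ_0 = 10163/EI
Tip deflection under a unit load at Y: L³/(3EI) = 114.3/EI.
With EI = 74000 kip·ft²: δ_0 = 0.13734 ft and δ_{YY} = 0.001545 ft/kip.
Compatibility — the spring shortens by R_Y/k under the reaction it provides: δ_0 − R_Y·δ_{YY} = R_Y/k. With 1/k = 1/(2670×12) ft/kip = 0.000031 ft/kip, R_Y = δ_0 / (δ_{YY} + 1/k) = 0.13734 / (0.001545 + 0.000031) = 87.13 kip.

R_Y = 87.13 kip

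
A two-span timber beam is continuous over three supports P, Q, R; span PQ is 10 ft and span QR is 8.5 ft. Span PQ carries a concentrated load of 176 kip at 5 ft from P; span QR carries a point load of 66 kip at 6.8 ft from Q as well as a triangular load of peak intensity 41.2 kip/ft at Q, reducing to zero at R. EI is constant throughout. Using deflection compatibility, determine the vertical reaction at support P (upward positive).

Release continuity at Q by inserting a hinge; the redundant is the internal moment M_Q. The primary structure is two simply-supported spans PQ and QR.
Rotations at Q on the released spans (each span's end-slope, ×1/EI):
  span PQ: point load 176 at a = 5: Pab(L + a)/(6LEI) = 1100/EI
  span QR: point load 66 at a = 6.8: Pab(L + b)/(6LEI) = 152.6/EI
  span QR: triangular load, peak 41.2: w₀L³/(45EI) = 562.3/EI
  relative rotation θ_0 = (1100 + 714.9)/EI = 1815/EI
A unit hogging moment at Q produces rotation L₁/(3EI) + L₂/(3EI) = 6.167/EI.
Slope continuity at Q: θ_0 = M_Q·6.167/EI, so M_Q = 1815/6.167 = 294.3 kip·ft (hogging).
Span PQ, ΣM about P with M_Q applied at Q: R_Q^{PQ}·10 = 880 + 294.3, so R_Q^{PQ} = 117.4 kip and R_P = 176 − 117.4 = 58.57 kip.

R_P = 58.57 kip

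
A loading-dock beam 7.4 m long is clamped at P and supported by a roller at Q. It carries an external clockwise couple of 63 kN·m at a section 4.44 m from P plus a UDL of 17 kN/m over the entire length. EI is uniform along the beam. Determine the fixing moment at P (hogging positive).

Release the roller at Q. Primary structure: cantilever fixed at P.
Free-end deflection of the primary structure under the applied loading (downward +):
  clockwise couple 63 at a = 4.44: M₀a(2L − a)/(2EI) = 1449/EI
  UDL 17: wL⁴/(8EI) = 6372/EI
  δ_0 = 7821/EI
Tip deflection under a unit load at Q: L³/(3EI) = 135.1/EI.
The prop prevents deflection at Q: R_Q = δ_0/δ_{QQ} = 7821/135.1 = 57.9 kN.
Moment equilibrium about P: M_P = Σ(load moments about P) − R_Q·L = 528.5 − 57.9×7.4 = 99.98 kN·m.

M_P = 99.98 kN·m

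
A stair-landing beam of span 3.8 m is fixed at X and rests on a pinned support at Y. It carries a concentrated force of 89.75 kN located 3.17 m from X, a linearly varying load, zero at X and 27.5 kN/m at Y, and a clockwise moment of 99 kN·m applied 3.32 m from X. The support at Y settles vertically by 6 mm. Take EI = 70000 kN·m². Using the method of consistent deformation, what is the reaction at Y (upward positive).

R_Y = 111.9 kN

Take the reaction at Y as the redundant and release it; the primary structure is a cantilever fixed at X.
Downward deflection at the released point Y due to the loads:
  point load 89.75 at a = 3.17: Pa²(3L − a)/(6EI) = 1237/EI
  triangular load, peak 27.5 at the free end: 11w₀L⁴/(120EI) = 525.6/EI
  clockwise couple 99 at a = 3.32: M₀a(2L − a)/(2EI) = 703.4/EI
  δ_0 = 2466/EI
Flexibility coefficient — unit upward force at Y: δ_{YY} = L³/(3EI) = 18.29/EI.
With EI = 70000 kN·m²: δ_0 = 0.03523 m and δ_{YY} = 0.000261 m/kN.
Compatibility — the beam at Y must follow the support down by 0.006 m: δ_0 − R_Y·δ_{YY} = 0.006, so R_Y = (0.03523 − 0.006)/0.000261 = 111.9 kN.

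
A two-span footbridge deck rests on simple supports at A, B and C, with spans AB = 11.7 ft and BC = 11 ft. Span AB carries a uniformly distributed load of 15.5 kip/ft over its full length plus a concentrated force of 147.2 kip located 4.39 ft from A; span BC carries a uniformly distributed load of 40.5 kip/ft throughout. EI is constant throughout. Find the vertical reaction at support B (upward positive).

R_B = 470.4 kip

Take M_B as the redundant. Released structure: two simple spans AB and BC with a hinge at B.
Discontinuity in slope at B on the released structure — sum the simple-span end rotations:
  span AB: UDL 15.5: wL³/(24EI) = 1034/EI
  span AB: point load 147.2 at a = 4.39: Pab(L + a)/(6LEI) = 1083/EI
  span BC: UDL 40.5: wL³/(24EI) = 2246/EI
  relative rotation θ_0 = (2117 + 2246)/EI = 4363/EI
A unit hogging moment at B produces rotation L₁/(3EI) + L₂/(3EI) = 7.567/EI.
Slope continuity at B: θ_0 = M_B·7.567/EI, so M_B = 4363/7.567 = 576.6 kip·ft (hogging).
Span AB, ΣM about A with M_B applied at B: R_B^{AB}·11.7 = 1707 + 576.6, so R_B^{AB} = 195.2 kip and R_A = 328.6 − 195.2 = 133.4 kip.
Span BC, ΣM about C: R_B^{BC}·11 = 2450 + 576.6, so R_B^{BC} = 275.2 kip and R_C = 445.5 − 275.2 = 170.3 kip.
R_B = 195.2 + 275.2 = 470.4 kip.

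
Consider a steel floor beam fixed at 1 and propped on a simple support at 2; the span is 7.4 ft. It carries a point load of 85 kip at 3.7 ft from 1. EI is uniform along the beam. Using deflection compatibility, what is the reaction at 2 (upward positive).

Take the reaction at 2 as the redundant and release it; the primary structure is a cantilever fixed at 1.
Free-end deflection of the primary structure under the applied loading (downward +):
  point load 85 at a = 3.7: Pa²(3L − a)/(6EI) = 3588/EI
Flexibility coefficient — unit upward force at 2: δ_{22} = L³/(3EI) = 135.1/EI.
Compatibility at 2: δ_0 − R_2·δ_{22} = 0, so R_2 = 3588/135.1 = 26.56 kip.

R_2 = 26.56 kip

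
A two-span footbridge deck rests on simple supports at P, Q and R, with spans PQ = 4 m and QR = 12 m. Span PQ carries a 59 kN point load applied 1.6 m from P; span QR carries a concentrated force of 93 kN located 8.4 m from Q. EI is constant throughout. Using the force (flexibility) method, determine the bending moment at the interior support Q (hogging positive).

Release continuity at Q by inserting a hinge; the redundant is the internal moment M_Q. The primary structure is two simply-supported spans PQ and QR.
End slopes at the hinge Q, treating each span as simply supported:
  span PQ: point load 59 at a = 1.6: Pab(L + a)/(6LEI) = 52.86/EI
  span QR: point load 93 at a = 8.4: Pab(L + b)/(6LEI) = 609.3/EI
  relative rotation θ_0 = (52.86 + 609.3)/EI = 662.2/EI
A unit hogging moment at Q produces rotation L₁/(3EI) + L₂/(3EI) = 5.333/EI.
Compatibility: M_Q·(L₁+L₂)/(3EI) = θ_0, giving M_Q = 124.2 kN·m (hogging).

M_Q = 124.2 kN·m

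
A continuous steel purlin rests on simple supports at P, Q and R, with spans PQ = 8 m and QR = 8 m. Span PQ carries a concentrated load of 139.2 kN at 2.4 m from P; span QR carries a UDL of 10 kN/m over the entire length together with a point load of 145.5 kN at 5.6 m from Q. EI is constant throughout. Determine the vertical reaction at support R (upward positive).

R_R = 117.4 kN

Take M_Q as the redundant. Released structure: two simple spans PQ and QR with a hinge at Q.
End slopes at the hinge Q, treating each span as simply supported:
  span PQ: point load 139.2 at a = 2.4: Pab(L + a)/(6LEI) = 405.4/EI
  span QR: UDL 10: wL³/(24EI) = 213.3/EI
  span QR: point load 145.5 at a = 5.6: Pab(L + b)/(6LEI) = 423.7/EI
  relative rotation θ_0 = (405.4 + 637)/EI = 1042/EI
A unit hogging moment at Q produces rotation L₁/(3EI) + L₂/(3EI) = 5.333/EI.
Slope continuity at Q: θ_0 = M_Q·5.333/EI, so M_Q = 1042/5.333 = 195.4 kN·m (hogging).
Span QR, ΣM about R: R_Q^{QR}·8 = 669.2 + 195.4, so R_Q^{QR} = 108.1 kN and R_R = 225.5 − 108.1 = 117.4 kN.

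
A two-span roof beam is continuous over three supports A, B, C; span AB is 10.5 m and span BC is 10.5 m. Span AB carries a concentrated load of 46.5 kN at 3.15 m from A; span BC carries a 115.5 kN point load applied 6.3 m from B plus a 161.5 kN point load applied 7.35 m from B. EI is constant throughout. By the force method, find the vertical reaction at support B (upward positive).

R_B = 156.4 kN

Insert a hinge at B; M_B is the redundant, and each span becomes simply supported.
Discontinuity in slope at B on the released structure — sum the simple-span end rotations:
  span AB: point load 46.5 at a = 3.15: Pab(L + a)/(6LEI) = 233.3/EI
  span BC: point load 115.5 at a = 6.3: Pab(L + b)/(6LEI) = 713.1/EI
  span BC: point load 161.5 at a = 7.35: Pab(L + b)/(6LEI) = 810.1/EI
  relative rotation θ_0 = (233.3 + 1523)/EI = 1757/EI
A unit hogging moment at B produces rotation L₁/(3EI) + L₂/(3EI) = 7/EI.
Compatibility: M_B·(L₁+L₂)/(3EI) = θ_0, giving M_B = 250.9 kN·m (hogging).
Span AB, ΣM about A with M_B applied at B: R_B^{AB}·10.5 = 146.5 + 250.9, so R_B^{AB} = 37.85 kN and R_A = 46.5 − 37.85 = 8.652 kN.
Span BC, ΣM about C: R_B^{BC}·10.5 = 993.8 + 250.9, so R_B^{BC} = 118.5 kN and R_C = 277 − 118.5 = 158.5 kN.
R_B = 37.85 + 118.5 = 156.4 kN.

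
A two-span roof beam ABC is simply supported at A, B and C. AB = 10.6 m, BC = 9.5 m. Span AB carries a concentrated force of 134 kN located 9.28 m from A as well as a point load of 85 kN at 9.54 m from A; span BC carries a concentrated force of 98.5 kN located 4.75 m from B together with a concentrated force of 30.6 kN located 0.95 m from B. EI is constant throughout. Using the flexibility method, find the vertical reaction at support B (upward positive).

R_B = 312.9 kN

Take M_B as the redundant. Released structure: two simple spans AB and BC with a hinge at B.
Discontinuity in slope at B on the released structure — sum the simple-span end rotations:
  span AB: point load 134 at a = 9.28: Pab(L + a)/(6LEI) = 513.1/EI
  span AB: point load 85 at a = 9.54: Pab(L + a)/(6LEI) = 272.2/EI
  span BC: point load 98.5 at a = 4.75: Pab(L + b)/(6LEI) = 555.6/EI
  span BC: point load 30.6 at a = 0.95: Pab(L + b)/(6LEI) = 78.71/EI
  relative rotation θ_0 = (785.3 + 634.3)/EI = 1420/EI
A unit hogging moment at B produces rotation L₁/(3EI) + L₂/(3EI) = 6.7/EI.
Slope continuity at B: θ_0 = M_B·6.7/EI, so M_B = 1420/6.7 = 211.9 kN·m (hogging).
Span AB, ΣM about A with M_B applied at B: R_B^{AB}·10.6 = 2054 + 211.9, so R_B^{AB} = 213.8 kN and R_A = 219 − 213.8 = 5.198 kN.
Span BC, ΣM about C: R_B^{BC}·9.5 = 729.5 + 211.9, so R_B^{BC} = 99.09 kN and R_C = 129.1 − 99.09 = 30.01 kN.
R_B = 213.8 + 99.09 = 312.9 kN.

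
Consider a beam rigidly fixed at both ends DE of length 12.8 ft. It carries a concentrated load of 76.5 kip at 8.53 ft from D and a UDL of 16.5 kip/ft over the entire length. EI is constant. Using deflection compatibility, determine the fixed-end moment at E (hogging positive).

M_E = 370.3 kip·ft

Release both end moments; the primary structure is a simply-supported span DE with redundants M_D and M_E.
Simple-span end rotations at D and E under the given loads:
  at D: point load 76.5 at a = 8.53: Pab(L + b)/(6LEI) = 619.3/EI
  at E: point load 76.5 at a = 8.53: Pab(L + a)/(6LEI) = 773.9/EI
  at D: UDL 16.5: wL³/(24EI) = 1442/EI
  at E: UDL 16.5: wL³/(24EI) = 1442/EI
  θ_D0 = 2061/EI,  θ_E0 = 2216/EI
Flexibility coefficients: a unit moment at one end gives L/(3EI) there and L/(6EI) at the far end, so f₁₁ = f₂₂ = 4.267/EI and f₁₂ = f₂₁ = 2.133/EI.
Compatibility — zero rotation at each built-in end:
  4.267 M_D + 2.133 M_E = 2061
  2.133 M_D + 4.267 M_E = 2216
Solving the pair gives M_D = 297.9 kip·ft and M_E = 370.3 kip·ft (hogging).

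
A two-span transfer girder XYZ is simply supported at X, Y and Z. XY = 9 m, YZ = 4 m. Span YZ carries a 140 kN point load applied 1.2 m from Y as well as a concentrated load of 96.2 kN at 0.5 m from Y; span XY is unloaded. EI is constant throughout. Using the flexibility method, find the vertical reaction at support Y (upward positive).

Release continuity at Y by inserting a hinge; the redundant is the internal moment M_Y. The primary structure is two simply-supported spans XY and YZ.
Rotations at Y on the released spans (each span's end-slope, ×1/EI):
  span YZ: point load 140 at a = 1.2: Pab(L + b)/(6LEI) = 133.3/EI
  span YZ: point load 96.2 at a = 0.5: Pab(L + b)/(6LEI) = 52.61/EI
  relative rotation θ_0 = (0 + 185.9)/EI = 185.9/EI
A unit hogging moment at Y produces rotation L₁/(3EI) + L₂/(3EI) = 4.333/EI.
Compatibility: M_Y·(L₁+L₂)/(3EI) = θ_0, giving M_Y = 42.9 kN·m (hogging).
Span XY, ΣM about X with M_Y applied at Y: R_Y^{XY}·9 = 0 + 42.9, so R_Y^{XY} = 4.766 kN and R_X = 0 − 4.766 = -4.766 kN.
Span YZ, ΣM about Z: R_Y^{YZ}·4 = 728.7 + 42.9, so R_Y^{YZ} = 192.9 kN and R_Z = 236.2 − 192.9 = 43.3 kN.
R_Y = 4.766 + 192.9 = 197.7 kN.

R_Y = 197.7 kN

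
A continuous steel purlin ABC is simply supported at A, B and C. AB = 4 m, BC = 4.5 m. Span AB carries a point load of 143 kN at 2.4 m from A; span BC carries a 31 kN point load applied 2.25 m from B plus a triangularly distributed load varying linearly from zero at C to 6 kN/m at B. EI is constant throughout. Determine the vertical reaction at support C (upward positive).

Release continuity at B by inserting a hinge; the redundant is the internal moment M_B. The primary structure is two simply-supported spans AB and BC.
End slopes at the hinge B, treating each span as simply supported:
  span AB: point load 143 at a = 2.4: Pab(L + a)/(6LEI) = 146.4/EI
  span BC: point load 31 at a = 2.25: Pab(L + b)/(6LEI) = 39.23/EI
  span BC: triangular load, peak 6: w₀L³/(45EI) = 12.15/EI
  relative rotation θ_0 = (146.4 + 51.38)/EI = 197.8/EI
A unit hogging moment at B produces rotation L₁/(3EI) + L₂/(3EI) = 2.833/EI.
Compatibility: M_B·(L₁+L₂)/(3EI) = θ_0, giving M_B = 69.82 kN·m (hogging).
Span BC, ΣM about C: R_B^{BC}·4.5 = 110.2 + 69.82, so R_B^{BC} = 40.02 kN and R_C = 44.5 − 40.02 = 4.485 kN.

R_C = 4.485 kN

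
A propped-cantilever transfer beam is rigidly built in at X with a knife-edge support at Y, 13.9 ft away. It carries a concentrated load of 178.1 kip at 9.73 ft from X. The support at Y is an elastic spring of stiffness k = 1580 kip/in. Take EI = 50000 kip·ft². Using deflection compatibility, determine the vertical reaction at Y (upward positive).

R_Y = 100.1 kip

Take the reaction at Y as the redundant and release it; the primary structure is a cantilever fixed at X.
Free-end deflection of the primary structure under the applied loading (downward +):
  point load 178.1 at a = 9.73: Pa²(3L − a)/(6EI) = 89842/EI
Flexibility coefficient — unit upward force at Y: δ_{YY} = L³/(3EI) = 895.2/EI.
With EI = 50000 kip·ft²: δ_0 = 1.7968 ft and δ_{YY} = 0.017904 ft/kip.
Compatibility — the spring shortens by R_Y/k under the reaction it provides: δ_0 − R_Y·δ_{YY} = R_Y/k. With 1/k = 1/(1580×12) ft/kip = 0.000053 ft/kip, R_Y = δ_0 / (δ_{YY} + 1/k) = 1.7968 / (0.017904 + 0.000053) = 100.1 kip.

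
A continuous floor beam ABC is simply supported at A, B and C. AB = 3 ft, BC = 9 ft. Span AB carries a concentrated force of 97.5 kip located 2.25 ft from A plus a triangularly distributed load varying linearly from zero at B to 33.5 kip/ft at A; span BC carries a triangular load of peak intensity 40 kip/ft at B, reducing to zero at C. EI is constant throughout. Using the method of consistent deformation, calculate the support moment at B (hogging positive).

M_B = 178.4 kip·ft

Release continuity at B by inserting a hinge; the redundant is the internal moment M_B. The primary structure is two simply-supported spans AB and BC.
End slopes at the hinge B, treating each span as simply supported:
  span AB: point load 97.5 at a = 2.25: Pab(L + a)/(6LEI) = 47.99/EI
  span AB: triangular load, peak 33.5: 7w₀L³/(360EI) = 17.59/EI
  span BC: triangular load, peak 40: w₀L³/(45EI) = 648/EI
  relative rotation θ_0 = (65.58 + 648)/EI = 713.6/EI
A unit hogging moment at B produces rotation L₁/(3EI) + L₂/(3EI) = 4/EI.
Slope continuity at B: θ_0 = M_B·4/EI, so M_B = 713.6/4 = 178.4 kip·ft (hogging).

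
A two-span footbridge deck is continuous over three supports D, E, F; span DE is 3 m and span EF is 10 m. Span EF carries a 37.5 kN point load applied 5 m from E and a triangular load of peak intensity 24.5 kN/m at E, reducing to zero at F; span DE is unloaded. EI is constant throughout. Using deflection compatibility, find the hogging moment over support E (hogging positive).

Release continuity at E by inserting a hinge; the redundant is the internal moment M_E. The primary structure is two simply-supported spans DE and EF.
Discontinuity in slope at E on the released structure — sum the simple-span end rotations:
  span EF: point load 37.5 at a = 5: Pab(L + b)/(6LEI) = 234.4/EI
  span EF: triangular load, peak 24.5: w₀L³/(45EI) = 544.4/EI
  relative rotation θ_0 = (0 + 778.8)/EI = 778.8/EI
A unit hogging moment at E produces rotation L₁/(3EI) + L₂/(3EI) = 4.333/EI.
Slope continuity at E: θ_0 = M_E·4.333/EI, so M_E = 778.8/4.333 = 179.7 kN·m (hogging).

M_E = 179.7 kN·m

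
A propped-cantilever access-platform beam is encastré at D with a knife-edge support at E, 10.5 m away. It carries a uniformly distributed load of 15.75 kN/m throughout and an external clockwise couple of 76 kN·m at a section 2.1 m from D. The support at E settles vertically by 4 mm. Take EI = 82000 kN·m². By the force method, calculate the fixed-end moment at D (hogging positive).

M_D = 260.9 kN·m

Choose R_E as the redundant. The primary structure is the cantilever fixed at D.
Primary-structure tip deflection at E by superposition:
  UDL 15.75: wL⁴/(8EI) = 23930/EI
  clockwise couple 76 at a = 2.1: M₀a(2L − a)/(2EI) = 1508/EI
  δ_0 = 25438/EI
Flexibility coefficient — unit upward force at E: δ_{EE} = L³/(3EI) = 385.9/EI.
With EI = 82000 kN·m²: δ_0 = 0.31023 m and δ_{EE} = 0.004706 m/kN.
Compatibility — the beam at E must follow the support down by 0.004 m: δ_0 − R_E·δ_{EE} = 0.004, so R_E = (0.31023 − 0.004)/0.004706 = 65.07 kN.
Moment equilibrium about D: M_D = Σ(load moments about D) − R_E·L = 944.2 − 65.07×10.5 = 260.9 kN·m.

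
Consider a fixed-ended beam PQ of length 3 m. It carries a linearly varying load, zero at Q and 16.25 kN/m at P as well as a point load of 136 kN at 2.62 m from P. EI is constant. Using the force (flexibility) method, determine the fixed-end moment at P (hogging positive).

Take the two fixed-end moments M_P, M_Q as redundants; the released structure is the simple span PQ.
End rotations of the released simple span under the applied load (×1/EI):
  at P: triangular load, peak 16.25: w₀L³/(45EI) = 9.75/EI
  at Q: triangular load, peak 16.25: 7w₀L³/(360EI) = 8.531/EI
  at P: point load 136 at a = 2.62: Pab(L + b)/(6LEI) = 25.43/EI
  at Q: point load 136 at a = 2.62: Pab(L + a)/(6LEI) = 42.28/EI
  θ_P0 = 35.18/EI,  θ_Q0 = 50.81/EI
Flexibility coefficients: a unit moment at one end gives L/(3EI) there and L/(6EI) at the far end, so f₁₁ = f₂₂ = 1/EI and f₁₂ = f₂₁ = 0.5/EI.
Compatibility — zero rotation at each built-in end:
  1 M_P + 0.5 M_Q = 35.18
  0.5 M_P + 1 M_Q = 50.81
Solving the pair gives M_P = 13.03 kN·m and M_Q = 44.29 kN·m (hogging).

M_P = 13.03 kN·m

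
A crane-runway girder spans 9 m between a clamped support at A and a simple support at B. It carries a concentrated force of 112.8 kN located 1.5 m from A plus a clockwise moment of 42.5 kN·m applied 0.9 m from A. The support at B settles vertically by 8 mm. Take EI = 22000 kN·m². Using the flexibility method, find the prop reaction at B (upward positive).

Release the roller at B. Primary structure: cantilever fixed at A.
Primary-structure tip deflection at B by superposition:
  point load 112.8 at a = 1.5: Pa²(3L − a)/(6EI) = 1079/EI
  clockwise couple 42.5 at a = 0.9: M₀a(2L − a)/(2EI) = 327/EI
  δ_0 = 1406/EI
Flexibility coefficient — unit upward force at B: δ_{BB} = L³/(3EI) = 243/EI.
With EI = 22000 kN·m²: δ_0 = 0.063895 m and δ_{BB} = 0.011045 m/kN.
Compatibility — the beam at B must follow the support down by 0.008 m: δ_0 − R_B·δ_{BB} = 0.008, so R_B = (0.063895 − 0.008)/0.011045 = 5.06 kN.

R_B = 5.06 kN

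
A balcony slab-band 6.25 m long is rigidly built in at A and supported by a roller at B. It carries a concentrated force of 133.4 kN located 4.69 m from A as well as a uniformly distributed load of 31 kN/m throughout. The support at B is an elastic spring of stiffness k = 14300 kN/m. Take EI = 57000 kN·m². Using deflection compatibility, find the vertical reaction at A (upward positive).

R_A = 177.3 kN

Remove the prop at B; the released (primary) structure is a cantilever built in at A.
Free-end deflection of the primary structure under the applied loading (downward +):
  point load 133.4 at a = 4.69: Pa²(3L − a)/(6EI) = 6876/EI
  UDL 31: wL⁴/(8EI) = 5913/EI
  δ_0 = 12789/EI
Flexibility coefficient — unit upward force at B: δ_{BB} = L³/(3EI) = 81.38/EI.
With EI = 57000 kN·m²: δ_0 = 0.22436 m and δ_{BB} = 0.001428 m/kN.
Compatibility — the spring shortens by R_B/k under the reaction it provides: δ_0 − R_B·δ_{BB} = R_B/k. With 1/k = 0.00007 m/kN, R_B = δ_0 / (δ_{BB} + 1/k) = 0.22436 / (0.001428 + 0.00007) = 149.8 kN.
Vertical equilibrium: R_A = ΣP − R_B = 327.1 − 149.8 = 177.3 kN.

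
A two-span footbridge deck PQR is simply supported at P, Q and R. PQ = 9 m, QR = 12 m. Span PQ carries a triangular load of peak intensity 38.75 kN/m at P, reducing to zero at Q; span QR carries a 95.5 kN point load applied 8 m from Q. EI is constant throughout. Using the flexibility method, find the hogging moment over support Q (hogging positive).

Take M_Q as the redundant. Released structure: two simple spans PQ and QR with a hinge at Q.
Rotations at Q on the released spans (each span's end-slope, ×1/EI):
  span PQ: triangular load, peak 38.75: 7w₀L³/(360EI) = 549.3/EI
  span QR: point load 95.5 at a = 8: Pab(L + b)/(6LEI) = 679.1/EI
  relative rotation θ_0 = (549.3 + 679.1)/EI = 1228/EI
A unit hogging moment at Q produces rotation L₁/(3EI) + L₂/(3EI) = 7/EI.
Slope continuity at Q: θ_0 = M_Q·7/EI, so M_Q = 1228/7 = 175.5 kN·m (hogging).

M_Q = 175.5 kN·m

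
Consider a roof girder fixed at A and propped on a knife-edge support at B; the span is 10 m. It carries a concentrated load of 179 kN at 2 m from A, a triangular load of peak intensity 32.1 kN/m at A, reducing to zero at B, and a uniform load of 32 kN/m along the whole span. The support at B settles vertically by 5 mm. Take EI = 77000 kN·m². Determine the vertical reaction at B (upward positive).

Release the roller at B. Primary structure: cantilever fixed at A.
Downward deflection at the released point B due to the loads:
  point load 179 at a = 2: Pa²(3L − a)/(6EI) = 3341/EI
  triangular load, peak 32.1 at the fixed end: w₀L⁴/(30EI) = 10700/EI
  UDL 32: wL⁴/(8EI) = 40000/EI
  δ_0 = 54041/EI
Flexibility coefficient — unit upward force at B: δ_{BB} = L³/(3EI) = 333.3/EI.
With EI = 77000 kN·m²: δ_0 = 0.70184 m and δ_{BB} = 0.004329 m/kN.
Compatibility — the beam at B must follow the support down by 0.005 m: δ_0 − R_B·δ_{BB} = 0.005, so R_B = (0.70184 − 0.005)/0.004329 = 161 kN.

R_B = 161 kN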